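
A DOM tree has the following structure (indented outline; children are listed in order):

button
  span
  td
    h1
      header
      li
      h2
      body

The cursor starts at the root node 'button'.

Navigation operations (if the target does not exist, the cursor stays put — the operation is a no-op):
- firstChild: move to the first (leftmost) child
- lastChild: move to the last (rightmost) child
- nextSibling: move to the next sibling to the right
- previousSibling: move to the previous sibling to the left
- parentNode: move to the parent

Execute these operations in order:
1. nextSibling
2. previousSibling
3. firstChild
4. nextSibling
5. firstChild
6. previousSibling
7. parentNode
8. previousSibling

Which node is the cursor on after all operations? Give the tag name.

After 1 (nextSibling): button (no-op, stayed)
After 2 (previousSibling): button (no-op, stayed)
After 3 (firstChild): span
After 4 (nextSibling): td
After 5 (firstChild): h1
After 6 (previousSibling): h1 (no-op, stayed)
After 7 (parentNode): td
After 8 (previousSibling): span

Answer: span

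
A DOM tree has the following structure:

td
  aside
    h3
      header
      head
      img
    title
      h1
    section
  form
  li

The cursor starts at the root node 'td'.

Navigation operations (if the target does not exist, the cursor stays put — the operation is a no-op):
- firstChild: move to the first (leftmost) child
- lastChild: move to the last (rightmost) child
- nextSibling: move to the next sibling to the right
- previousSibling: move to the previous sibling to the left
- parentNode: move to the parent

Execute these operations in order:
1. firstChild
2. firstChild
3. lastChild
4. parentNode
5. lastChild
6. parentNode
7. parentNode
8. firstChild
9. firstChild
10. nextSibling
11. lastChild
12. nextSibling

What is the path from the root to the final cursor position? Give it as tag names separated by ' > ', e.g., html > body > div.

After 1 (firstChild): aside
After 2 (firstChild): h3
After 3 (lastChild): img
After 4 (parentNode): h3
After 5 (lastChild): img
After 6 (parentNode): h3
After 7 (parentNode): aside
After 8 (firstChild): h3
After 9 (firstChild): header
After 10 (nextSibling): head
After 11 (lastChild): head (no-op, stayed)
After 12 (nextSibling): img

Answer: td > aside > h3 > img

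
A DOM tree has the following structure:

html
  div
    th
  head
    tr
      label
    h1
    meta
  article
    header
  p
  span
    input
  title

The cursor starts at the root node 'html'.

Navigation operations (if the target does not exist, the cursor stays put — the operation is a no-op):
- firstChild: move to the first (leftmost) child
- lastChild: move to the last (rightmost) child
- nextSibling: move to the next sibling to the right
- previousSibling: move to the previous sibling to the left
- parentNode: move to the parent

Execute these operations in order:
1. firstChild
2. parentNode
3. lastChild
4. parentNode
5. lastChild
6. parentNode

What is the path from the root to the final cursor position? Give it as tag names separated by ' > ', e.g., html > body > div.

After 1 (firstChild): div
After 2 (parentNode): html
After 3 (lastChild): title
After 4 (parentNode): html
After 5 (lastChild): title
After 6 (parentNode): html

Answer: html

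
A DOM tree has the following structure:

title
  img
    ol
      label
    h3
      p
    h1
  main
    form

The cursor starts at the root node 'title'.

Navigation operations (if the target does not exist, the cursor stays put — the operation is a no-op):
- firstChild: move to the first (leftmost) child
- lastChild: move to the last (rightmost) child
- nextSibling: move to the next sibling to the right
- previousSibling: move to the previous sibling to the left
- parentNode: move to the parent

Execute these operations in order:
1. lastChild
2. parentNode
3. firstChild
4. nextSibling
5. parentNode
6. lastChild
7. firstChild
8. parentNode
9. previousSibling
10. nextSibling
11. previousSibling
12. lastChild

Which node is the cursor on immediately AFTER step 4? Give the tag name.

After 1 (lastChild): main
After 2 (parentNode): title
After 3 (firstChild): img
After 4 (nextSibling): main

Answer: main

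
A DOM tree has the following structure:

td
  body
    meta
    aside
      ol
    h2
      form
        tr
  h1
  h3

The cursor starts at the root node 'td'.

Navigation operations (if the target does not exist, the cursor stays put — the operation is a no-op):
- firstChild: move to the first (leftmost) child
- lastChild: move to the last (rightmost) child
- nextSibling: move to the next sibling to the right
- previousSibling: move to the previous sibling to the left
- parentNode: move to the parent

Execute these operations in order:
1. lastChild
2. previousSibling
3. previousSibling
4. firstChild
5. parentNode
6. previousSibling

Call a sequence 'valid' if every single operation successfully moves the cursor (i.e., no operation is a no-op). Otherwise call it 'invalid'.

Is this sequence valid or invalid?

After 1 (lastChild): h3
After 2 (previousSibling): h1
After 3 (previousSibling): body
After 4 (firstChild): meta
After 5 (parentNode): body
After 6 (previousSibling): body (no-op, stayed)

Answer: invalid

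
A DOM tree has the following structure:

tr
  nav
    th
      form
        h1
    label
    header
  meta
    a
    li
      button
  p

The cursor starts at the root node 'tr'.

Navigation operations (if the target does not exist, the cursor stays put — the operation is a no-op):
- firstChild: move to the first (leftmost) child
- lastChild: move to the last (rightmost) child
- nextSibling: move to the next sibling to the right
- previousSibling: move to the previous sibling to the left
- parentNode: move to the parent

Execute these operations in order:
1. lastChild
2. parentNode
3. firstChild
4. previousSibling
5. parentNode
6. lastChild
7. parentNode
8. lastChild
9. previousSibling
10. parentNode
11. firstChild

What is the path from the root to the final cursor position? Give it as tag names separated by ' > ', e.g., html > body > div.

Answer: tr > nav

Derivation:
After 1 (lastChild): p
After 2 (parentNode): tr
After 3 (firstChild): nav
After 4 (previousSibling): nav (no-op, stayed)
After 5 (parentNode): tr
After 6 (lastChild): p
After 7 (parentNode): tr
After 8 (lastChild): p
After 9 (previousSibling): meta
After 10 (parentNode): tr
After 11 (firstChild): nav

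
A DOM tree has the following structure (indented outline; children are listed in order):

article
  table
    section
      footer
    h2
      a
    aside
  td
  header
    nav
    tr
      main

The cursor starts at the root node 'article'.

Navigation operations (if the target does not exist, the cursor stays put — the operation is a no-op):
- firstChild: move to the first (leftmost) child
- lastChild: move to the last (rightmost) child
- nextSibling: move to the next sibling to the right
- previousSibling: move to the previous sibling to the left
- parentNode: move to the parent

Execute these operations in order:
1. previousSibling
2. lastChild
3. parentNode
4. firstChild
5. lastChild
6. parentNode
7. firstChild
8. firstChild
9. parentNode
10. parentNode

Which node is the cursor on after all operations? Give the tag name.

Answer: table

Derivation:
After 1 (previousSibling): article (no-op, stayed)
After 2 (lastChild): header
After 3 (parentNode): article
After 4 (firstChild): table
After 5 (lastChild): aside
After 6 (parentNode): table
After 7 (firstChild): section
After 8 (firstChild): footer
After 9 (parentNode): section
After 10 (parentNode): table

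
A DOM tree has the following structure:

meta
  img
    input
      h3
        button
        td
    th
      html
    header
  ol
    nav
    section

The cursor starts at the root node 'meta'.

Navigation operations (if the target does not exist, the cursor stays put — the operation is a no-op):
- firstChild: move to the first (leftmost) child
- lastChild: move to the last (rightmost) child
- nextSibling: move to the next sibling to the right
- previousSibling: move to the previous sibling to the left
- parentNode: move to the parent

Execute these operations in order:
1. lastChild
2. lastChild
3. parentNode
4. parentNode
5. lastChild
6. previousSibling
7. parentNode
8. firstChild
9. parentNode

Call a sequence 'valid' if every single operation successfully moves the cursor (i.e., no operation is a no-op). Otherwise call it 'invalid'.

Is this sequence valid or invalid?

After 1 (lastChild): ol
After 2 (lastChild): section
After 3 (parentNode): ol
After 4 (parentNode): meta
After 5 (lastChild): ol
After 6 (previousSibling): img
After 7 (parentNode): meta
After 8 (firstChild): img
After 9 (parentNode): meta

Answer: valid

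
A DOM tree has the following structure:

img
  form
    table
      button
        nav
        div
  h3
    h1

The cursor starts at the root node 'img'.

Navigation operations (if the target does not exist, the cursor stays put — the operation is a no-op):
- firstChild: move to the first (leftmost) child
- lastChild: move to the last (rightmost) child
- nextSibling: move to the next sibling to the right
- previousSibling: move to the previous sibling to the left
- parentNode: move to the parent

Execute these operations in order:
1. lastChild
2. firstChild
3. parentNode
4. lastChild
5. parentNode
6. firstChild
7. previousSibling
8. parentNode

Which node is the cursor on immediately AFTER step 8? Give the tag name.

Answer: h3

Derivation:
After 1 (lastChild): h3
After 2 (firstChild): h1
After 3 (parentNode): h3
After 4 (lastChild): h1
After 5 (parentNode): h3
After 6 (firstChild): h1
After 7 (previousSibling): h1 (no-op, stayed)
After 8 (parentNode): h3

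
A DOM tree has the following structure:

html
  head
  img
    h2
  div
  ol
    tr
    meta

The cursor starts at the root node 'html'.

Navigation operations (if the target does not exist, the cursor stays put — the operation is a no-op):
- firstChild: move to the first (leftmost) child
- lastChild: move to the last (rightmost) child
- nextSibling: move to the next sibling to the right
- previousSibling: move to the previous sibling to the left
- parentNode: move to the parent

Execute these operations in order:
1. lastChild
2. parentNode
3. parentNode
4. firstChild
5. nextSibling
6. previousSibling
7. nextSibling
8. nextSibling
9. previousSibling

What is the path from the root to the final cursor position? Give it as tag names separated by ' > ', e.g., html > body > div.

After 1 (lastChild): ol
After 2 (parentNode): html
After 3 (parentNode): html (no-op, stayed)
After 4 (firstChild): head
After 5 (nextSibling): img
After 6 (previousSibling): head
After 7 (nextSibling): img
After 8 (nextSibling): div
After 9 (previousSibling): img

Answer: html > img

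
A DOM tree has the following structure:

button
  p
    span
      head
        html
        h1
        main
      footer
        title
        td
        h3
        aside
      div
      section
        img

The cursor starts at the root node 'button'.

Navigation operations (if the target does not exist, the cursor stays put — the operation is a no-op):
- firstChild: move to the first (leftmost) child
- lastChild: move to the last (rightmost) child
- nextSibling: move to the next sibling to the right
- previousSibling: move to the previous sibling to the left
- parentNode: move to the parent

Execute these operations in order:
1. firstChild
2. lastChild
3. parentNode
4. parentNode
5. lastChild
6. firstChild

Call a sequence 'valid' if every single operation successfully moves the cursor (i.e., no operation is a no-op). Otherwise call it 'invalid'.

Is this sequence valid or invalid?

After 1 (firstChild): p
After 2 (lastChild): span
After 3 (parentNode): p
After 4 (parentNode): button
After 5 (lastChild): p
After 6 (firstChild): span

Answer: valid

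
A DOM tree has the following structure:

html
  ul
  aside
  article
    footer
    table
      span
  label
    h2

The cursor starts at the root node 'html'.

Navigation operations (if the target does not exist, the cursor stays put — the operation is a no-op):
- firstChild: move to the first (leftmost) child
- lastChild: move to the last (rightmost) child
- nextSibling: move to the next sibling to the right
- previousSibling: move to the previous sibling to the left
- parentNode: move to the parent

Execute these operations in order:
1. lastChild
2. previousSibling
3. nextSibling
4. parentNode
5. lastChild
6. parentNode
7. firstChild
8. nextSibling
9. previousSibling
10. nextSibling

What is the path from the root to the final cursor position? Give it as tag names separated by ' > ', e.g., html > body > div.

Answer: html > aside

Derivation:
After 1 (lastChild): label
After 2 (previousSibling): article
After 3 (nextSibling): label
After 4 (parentNode): html
After 5 (lastChild): label
After 6 (parentNode): html
After 7 (firstChild): ul
After 8 (nextSibling): aside
After 9 (previousSibling): ul
After 10 (nextSibling): aside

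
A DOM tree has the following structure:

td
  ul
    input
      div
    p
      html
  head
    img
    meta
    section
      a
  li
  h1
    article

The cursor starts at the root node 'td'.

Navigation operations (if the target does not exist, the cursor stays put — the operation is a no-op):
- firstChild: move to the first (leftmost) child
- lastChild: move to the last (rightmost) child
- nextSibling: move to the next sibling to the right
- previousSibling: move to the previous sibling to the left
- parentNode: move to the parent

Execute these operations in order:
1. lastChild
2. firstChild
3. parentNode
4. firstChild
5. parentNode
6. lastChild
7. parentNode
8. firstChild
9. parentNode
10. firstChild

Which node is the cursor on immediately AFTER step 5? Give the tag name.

After 1 (lastChild): h1
After 2 (firstChild): article
After 3 (parentNode): h1
After 4 (firstChild): article
After 5 (parentNode): h1

Answer: h1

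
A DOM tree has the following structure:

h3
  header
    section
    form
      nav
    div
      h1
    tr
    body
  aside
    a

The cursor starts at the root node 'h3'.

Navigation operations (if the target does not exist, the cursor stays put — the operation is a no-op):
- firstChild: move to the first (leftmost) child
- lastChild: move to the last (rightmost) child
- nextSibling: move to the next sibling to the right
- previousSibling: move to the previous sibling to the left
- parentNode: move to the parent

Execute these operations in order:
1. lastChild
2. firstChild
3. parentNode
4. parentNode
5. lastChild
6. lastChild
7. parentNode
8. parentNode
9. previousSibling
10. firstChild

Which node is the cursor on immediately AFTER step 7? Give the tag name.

Answer: aside

Derivation:
After 1 (lastChild): aside
After 2 (firstChild): a
After 3 (parentNode): aside
After 4 (parentNode): h3
After 5 (lastChild): aside
After 6 (lastChild): a
After 7 (parentNode): aside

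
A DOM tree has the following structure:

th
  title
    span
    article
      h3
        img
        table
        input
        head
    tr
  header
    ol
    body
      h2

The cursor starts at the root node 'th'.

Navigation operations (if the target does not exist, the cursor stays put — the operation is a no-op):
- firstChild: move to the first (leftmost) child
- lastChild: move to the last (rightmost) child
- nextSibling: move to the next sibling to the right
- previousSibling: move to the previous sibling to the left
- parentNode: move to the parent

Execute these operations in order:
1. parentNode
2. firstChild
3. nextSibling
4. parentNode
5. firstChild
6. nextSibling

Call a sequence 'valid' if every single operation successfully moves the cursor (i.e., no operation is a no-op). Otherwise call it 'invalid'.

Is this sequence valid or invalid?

Answer: invalid

Derivation:
After 1 (parentNode): th (no-op, stayed)
After 2 (firstChild): title
After 3 (nextSibling): header
After 4 (parentNode): th
After 5 (firstChild): title
After 6 (nextSibling): header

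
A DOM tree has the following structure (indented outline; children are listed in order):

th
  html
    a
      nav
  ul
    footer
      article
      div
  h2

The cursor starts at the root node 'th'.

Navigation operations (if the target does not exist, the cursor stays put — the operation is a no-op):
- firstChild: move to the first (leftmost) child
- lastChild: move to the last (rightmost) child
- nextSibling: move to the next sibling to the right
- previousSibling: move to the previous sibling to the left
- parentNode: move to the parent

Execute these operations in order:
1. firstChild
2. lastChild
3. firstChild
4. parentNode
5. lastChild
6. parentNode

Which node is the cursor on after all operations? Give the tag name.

Answer: a

Derivation:
After 1 (firstChild): html
After 2 (lastChild): a
After 3 (firstChild): nav
After 4 (parentNode): a
After 5 (lastChild): nav
After 6 (parentNode): a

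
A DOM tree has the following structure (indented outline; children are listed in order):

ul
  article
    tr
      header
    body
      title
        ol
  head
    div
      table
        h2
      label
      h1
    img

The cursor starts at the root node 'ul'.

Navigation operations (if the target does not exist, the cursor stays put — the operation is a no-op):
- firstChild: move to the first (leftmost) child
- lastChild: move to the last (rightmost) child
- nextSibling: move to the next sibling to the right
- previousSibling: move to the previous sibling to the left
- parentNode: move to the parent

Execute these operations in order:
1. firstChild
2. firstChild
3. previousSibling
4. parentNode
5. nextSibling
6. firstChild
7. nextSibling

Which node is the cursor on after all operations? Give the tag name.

Answer: img

Derivation:
After 1 (firstChild): article
After 2 (firstChild): tr
After 3 (previousSibling): tr (no-op, stayed)
After 4 (parentNode): article
After 5 (nextSibling): head
After 6 (firstChild): div
After 7 (nextSibling): img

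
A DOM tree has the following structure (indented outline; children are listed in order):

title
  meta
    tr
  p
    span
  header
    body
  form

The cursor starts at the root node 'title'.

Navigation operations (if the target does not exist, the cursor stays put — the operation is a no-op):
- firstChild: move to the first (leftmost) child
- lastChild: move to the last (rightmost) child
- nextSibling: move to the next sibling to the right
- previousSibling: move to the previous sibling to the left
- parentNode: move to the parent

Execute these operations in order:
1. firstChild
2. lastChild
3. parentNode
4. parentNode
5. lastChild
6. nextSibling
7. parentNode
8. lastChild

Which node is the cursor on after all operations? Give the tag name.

After 1 (firstChild): meta
After 2 (lastChild): tr
After 3 (parentNode): meta
After 4 (parentNode): title
After 5 (lastChild): form
After 6 (nextSibling): form (no-op, stayed)
After 7 (parentNode): title
After 8 (lastChild): form

Answer: form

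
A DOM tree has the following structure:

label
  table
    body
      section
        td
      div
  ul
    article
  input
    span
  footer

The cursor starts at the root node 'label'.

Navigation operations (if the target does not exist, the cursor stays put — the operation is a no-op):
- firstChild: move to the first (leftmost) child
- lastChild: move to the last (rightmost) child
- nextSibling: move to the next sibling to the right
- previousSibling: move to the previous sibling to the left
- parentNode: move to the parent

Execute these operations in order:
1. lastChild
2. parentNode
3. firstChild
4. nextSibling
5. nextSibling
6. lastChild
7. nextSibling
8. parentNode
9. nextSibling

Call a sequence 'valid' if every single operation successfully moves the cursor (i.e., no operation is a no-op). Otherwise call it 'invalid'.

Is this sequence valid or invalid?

Answer: invalid

Derivation:
After 1 (lastChild): footer
After 2 (parentNode): label
After 3 (firstChild): table
After 4 (nextSibling): ul
After 5 (nextSibling): input
After 6 (lastChild): span
After 7 (nextSibling): span (no-op, stayed)
After 8 (parentNode): input
After 9 (nextSibling): footer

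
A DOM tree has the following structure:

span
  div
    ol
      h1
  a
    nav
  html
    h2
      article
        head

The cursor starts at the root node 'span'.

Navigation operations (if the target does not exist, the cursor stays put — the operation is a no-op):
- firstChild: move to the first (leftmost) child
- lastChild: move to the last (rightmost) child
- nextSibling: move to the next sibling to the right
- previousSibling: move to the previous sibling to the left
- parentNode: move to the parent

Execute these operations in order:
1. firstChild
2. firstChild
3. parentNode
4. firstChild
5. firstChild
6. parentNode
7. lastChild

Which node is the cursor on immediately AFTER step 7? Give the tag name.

Answer: h1

Derivation:
After 1 (firstChild): div
After 2 (firstChild): ol
After 3 (parentNode): div
After 4 (firstChild): ol
After 5 (firstChild): h1
After 6 (parentNode): ol
After 7 (lastChild): h1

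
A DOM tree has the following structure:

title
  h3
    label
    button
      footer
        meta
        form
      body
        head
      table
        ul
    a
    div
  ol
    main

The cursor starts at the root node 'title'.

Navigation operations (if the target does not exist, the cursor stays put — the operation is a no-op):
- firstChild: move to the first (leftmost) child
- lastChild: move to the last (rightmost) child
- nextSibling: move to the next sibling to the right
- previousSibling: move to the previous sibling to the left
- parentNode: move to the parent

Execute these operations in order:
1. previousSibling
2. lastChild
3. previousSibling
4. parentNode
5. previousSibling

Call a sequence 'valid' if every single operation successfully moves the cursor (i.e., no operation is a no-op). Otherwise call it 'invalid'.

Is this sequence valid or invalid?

Answer: invalid

Derivation:
After 1 (previousSibling): title (no-op, stayed)
After 2 (lastChild): ol
After 3 (previousSibling): h3
After 4 (parentNode): title
After 5 (previousSibling): title (no-op, stayed)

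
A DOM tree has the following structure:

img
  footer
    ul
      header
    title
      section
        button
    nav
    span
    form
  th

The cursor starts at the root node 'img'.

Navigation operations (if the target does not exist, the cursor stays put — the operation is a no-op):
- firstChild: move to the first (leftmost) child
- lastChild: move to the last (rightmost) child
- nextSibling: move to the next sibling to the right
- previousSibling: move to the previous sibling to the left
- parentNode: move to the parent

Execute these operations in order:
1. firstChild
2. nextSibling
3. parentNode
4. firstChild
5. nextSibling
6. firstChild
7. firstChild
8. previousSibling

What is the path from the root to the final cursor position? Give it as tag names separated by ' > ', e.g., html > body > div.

Answer: img > footer

Derivation:
After 1 (firstChild): footer
After 2 (nextSibling): th
After 3 (parentNode): img
After 4 (firstChild): footer
After 5 (nextSibling): th
After 6 (firstChild): th (no-op, stayed)
After 7 (firstChild): th (no-op, stayed)
After 8 (previousSibling): footer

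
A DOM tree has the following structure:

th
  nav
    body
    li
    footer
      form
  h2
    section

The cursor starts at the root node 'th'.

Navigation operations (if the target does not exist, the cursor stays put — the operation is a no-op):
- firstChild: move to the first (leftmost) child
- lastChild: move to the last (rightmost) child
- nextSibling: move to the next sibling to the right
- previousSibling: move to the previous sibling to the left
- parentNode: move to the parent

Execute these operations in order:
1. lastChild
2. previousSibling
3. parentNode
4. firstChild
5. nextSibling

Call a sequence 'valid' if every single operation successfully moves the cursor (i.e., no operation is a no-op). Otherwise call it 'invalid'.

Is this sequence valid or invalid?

Answer: valid

Derivation:
After 1 (lastChild): h2
After 2 (previousSibling): nav
After 3 (parentNode): th
After 4 (firstChild): nav
After 5 (nextSibling): h2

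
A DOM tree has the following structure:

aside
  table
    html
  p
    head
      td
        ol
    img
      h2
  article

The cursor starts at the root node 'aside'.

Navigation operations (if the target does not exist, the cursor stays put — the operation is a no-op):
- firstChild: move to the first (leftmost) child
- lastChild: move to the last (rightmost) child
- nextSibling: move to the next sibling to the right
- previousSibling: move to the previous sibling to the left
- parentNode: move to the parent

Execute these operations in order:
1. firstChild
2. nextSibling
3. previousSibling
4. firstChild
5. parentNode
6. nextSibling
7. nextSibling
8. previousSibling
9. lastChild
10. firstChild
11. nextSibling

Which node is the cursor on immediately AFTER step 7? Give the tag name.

Answer: article

Derivation:
After 1 (firstChild): table
After 2 (nextSibling): p
After 3 (previousSibling): table
After 4 (firstChild): html
After 5 (parentNode): table
After 6 (nextSibling): p
After 7 (nextSibling): article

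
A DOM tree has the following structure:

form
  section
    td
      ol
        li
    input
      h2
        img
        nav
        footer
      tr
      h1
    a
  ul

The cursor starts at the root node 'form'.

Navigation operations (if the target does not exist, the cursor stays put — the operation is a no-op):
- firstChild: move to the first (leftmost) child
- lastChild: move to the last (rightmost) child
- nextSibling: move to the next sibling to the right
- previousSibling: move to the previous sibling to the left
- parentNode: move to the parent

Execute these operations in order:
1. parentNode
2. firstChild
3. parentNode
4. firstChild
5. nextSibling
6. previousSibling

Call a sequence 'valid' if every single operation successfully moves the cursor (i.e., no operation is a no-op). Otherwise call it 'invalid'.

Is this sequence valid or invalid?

After 1 (parentNode): form (no-op, stayed)
After 2 (firstChild): section
After 3 (parentNode): form
After 4 (firstChild): section
After 5 (nextSibling): ul
After 6 (previousSibling): section

Answer: invalid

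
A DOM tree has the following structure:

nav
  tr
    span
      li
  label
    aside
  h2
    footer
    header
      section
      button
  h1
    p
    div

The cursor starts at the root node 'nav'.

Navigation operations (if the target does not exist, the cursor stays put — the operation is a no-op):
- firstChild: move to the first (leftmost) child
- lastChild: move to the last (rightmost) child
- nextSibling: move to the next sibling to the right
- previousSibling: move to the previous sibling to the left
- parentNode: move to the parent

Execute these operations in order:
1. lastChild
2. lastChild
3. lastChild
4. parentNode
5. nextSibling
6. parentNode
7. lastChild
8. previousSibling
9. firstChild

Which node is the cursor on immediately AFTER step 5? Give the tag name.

Answer: h1

Derivation:
After 1 (lastChild): h1
After 2 (lastChild): div
After 3 (lastChild): div (no-op, stayed)
After 4 (parentNode): h1
After 5 (nextSibling): h1 (no-op, stayed)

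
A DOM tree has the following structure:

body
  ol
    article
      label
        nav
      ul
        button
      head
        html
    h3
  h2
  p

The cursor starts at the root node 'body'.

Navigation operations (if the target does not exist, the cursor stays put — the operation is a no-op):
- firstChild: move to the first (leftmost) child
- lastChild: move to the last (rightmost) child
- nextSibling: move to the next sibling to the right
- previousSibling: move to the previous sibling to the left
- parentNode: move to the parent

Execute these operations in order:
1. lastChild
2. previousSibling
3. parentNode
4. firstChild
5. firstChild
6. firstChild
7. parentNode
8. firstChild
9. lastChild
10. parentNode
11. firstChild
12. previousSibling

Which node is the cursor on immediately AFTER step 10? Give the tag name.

After 1 (lastChild): p
After 2 (previousSibling): h2
After 3 (parentNode): body
After 4 (firstChild): ol
After 5 (firstChild): article
After 6 (firstChild): label
After 7 (parentNode): article
After 8 (firstChild): label
After 9 (lastChild): nav
After 10 (parentNode): label

Answer: label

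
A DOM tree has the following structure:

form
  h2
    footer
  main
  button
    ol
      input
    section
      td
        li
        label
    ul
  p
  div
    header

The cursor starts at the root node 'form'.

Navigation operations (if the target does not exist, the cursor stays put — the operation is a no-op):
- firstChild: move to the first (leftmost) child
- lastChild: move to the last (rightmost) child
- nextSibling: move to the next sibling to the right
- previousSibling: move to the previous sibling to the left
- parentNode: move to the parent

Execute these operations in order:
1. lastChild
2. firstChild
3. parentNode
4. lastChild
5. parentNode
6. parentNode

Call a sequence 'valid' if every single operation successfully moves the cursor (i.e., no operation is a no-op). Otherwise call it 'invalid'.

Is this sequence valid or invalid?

After 1 (lastChild): div
After 2 (firstChild): header
After 3 (parentNode): div
After 4 (lastChild): header
After 5 (parentNode): div
After 6 (parentNode): form

Answer: valid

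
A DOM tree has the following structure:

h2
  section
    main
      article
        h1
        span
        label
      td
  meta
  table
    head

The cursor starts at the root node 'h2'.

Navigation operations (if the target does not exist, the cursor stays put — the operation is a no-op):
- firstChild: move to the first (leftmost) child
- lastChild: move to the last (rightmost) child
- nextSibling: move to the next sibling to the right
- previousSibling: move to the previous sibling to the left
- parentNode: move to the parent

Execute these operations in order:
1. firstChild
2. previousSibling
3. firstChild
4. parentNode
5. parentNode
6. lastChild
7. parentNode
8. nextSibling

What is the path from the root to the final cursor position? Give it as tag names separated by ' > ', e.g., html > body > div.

After 1 (firstChild): section
After 2 (previousSibling): section (no-op, stayed)
After 3 (firstChild): main
After 4 (parentNode): section
After 5 (parentNode): h2
After 6 (lastChild): table
After 7 (parentNode): h2
After 8 (nextSibling): h2 (no-op, stayed)

Answer: h2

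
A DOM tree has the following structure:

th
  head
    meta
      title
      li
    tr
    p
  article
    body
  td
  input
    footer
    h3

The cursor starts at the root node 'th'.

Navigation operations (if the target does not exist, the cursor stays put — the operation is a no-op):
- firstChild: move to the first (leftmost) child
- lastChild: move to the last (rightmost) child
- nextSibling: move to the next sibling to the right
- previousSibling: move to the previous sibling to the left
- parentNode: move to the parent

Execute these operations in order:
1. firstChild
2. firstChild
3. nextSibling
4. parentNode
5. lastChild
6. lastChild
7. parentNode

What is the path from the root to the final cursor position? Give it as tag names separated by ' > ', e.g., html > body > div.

Answer: th > head

Derivation:
After 1 (firstChild): head
After 2 (firstChild): meta
After 3 (nextSibling): tr
After 4 (parentNode): head
After 5 (lastChild): p
After 6 (lastChild): p (no-op, stayed)
After 7 (parentNode): head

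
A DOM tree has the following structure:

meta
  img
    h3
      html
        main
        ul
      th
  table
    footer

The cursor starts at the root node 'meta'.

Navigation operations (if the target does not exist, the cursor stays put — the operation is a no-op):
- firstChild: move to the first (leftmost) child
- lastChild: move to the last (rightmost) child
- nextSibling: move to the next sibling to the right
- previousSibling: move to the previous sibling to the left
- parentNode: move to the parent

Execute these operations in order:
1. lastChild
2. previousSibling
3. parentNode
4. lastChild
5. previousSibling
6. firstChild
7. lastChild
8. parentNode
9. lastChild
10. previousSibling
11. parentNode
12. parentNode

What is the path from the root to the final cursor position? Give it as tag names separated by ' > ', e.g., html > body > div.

Answer: meta > img

Derivation:
After 1 (lastChild): table
After 2 (previousSibling): img
After 3 (parentNode): meta
After 4 (lastChild): table
After 5 (previousSibling): img
After 6 (firstChild): h3
After 7 (lastChild): th
After 8 (parentNode): h3
After 9 (lastChild): th
After 10 (previousSibling): html
After 11 (parentNode): h3
After 12 (parentNode): img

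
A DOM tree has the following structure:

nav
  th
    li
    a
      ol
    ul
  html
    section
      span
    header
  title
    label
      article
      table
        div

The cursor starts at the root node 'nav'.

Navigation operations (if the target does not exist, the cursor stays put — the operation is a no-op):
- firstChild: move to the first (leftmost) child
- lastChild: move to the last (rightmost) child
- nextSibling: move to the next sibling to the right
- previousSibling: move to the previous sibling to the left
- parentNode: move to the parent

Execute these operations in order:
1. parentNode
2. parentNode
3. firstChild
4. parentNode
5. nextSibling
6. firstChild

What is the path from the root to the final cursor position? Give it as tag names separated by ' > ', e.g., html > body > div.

Answer: nav > th

Derivation:
After 1 (parentNode): nav (no-op, stayed)
After 2 (parentNode): nav (no-op, stayed)
After 3 (firstChild): th
After 4 (parentNode): nav
After 5 (nextSibling): nav (no-op, stayed)
After 6 (firstChild): th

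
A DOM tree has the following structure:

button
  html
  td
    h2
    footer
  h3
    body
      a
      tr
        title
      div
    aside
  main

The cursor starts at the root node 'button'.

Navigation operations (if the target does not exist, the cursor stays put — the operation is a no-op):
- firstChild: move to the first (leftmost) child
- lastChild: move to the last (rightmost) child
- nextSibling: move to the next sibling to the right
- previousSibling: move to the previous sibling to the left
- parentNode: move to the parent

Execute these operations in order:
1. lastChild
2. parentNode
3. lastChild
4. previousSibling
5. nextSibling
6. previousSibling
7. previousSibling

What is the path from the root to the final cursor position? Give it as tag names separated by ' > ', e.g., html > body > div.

Answer: button > td

Derivation:
After 1 (lastChild): main
After 2 (parentNode): button
After 3 (lastChild): main
After 4 (previousSibling): h3
After 5 (nextSibling): main
After 6 (previousSibling): h3
After 7 (previousSibling): td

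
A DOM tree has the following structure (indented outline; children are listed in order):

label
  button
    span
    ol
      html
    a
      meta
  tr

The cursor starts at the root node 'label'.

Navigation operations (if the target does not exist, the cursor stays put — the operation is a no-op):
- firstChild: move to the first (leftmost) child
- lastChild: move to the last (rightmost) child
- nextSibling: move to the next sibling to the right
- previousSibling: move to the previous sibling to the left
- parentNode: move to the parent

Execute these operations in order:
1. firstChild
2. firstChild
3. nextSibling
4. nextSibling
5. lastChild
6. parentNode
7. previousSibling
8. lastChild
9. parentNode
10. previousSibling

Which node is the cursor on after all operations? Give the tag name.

After 1 (firstChild): button
After 2 (firstChild): span
After 3 (nextSibling): ol
After 4 (nextSibling): a
After 5 (lastChild): meta
After 6 (parentNode): a
After 7 (previousSibling): ol
After 8 (lastChild): html
After 9 (parentNode): ol
After 10 (previousSibling): span

Answer: span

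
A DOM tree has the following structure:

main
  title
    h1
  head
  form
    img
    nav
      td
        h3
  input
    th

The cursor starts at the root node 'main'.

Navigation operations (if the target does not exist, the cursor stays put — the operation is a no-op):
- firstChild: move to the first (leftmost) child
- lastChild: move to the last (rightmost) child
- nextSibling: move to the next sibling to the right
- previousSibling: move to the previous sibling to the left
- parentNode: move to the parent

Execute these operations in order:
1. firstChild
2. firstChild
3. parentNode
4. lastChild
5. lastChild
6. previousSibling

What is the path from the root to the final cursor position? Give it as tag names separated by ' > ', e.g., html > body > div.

After 1 (firstChild): title
After 2 (firstChild): h1
After 3 (parentNode): title
After 4 (lastChild): h1
After 5 (lastChild): h1 (no-op, stayed)
After 6 (previousSibling): h1 (no-op, stayed)

Answer: main > title > h1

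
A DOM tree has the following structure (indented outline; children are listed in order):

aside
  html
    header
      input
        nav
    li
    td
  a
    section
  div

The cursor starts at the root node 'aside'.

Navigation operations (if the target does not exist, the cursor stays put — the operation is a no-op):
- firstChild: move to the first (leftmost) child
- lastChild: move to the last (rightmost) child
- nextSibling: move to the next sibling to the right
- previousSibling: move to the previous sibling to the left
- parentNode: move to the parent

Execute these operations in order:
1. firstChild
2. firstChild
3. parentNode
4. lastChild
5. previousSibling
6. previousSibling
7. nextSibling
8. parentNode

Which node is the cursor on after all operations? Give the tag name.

After 1 (firstChild): html
After 2 (firstChild): header
After 3 (parentNode): html
After 4 (lastChild): td
After 5 (previousSibling): li
After 6 (previousSibling): header
After 7 (nextSibling): li
After 8 (parentNode): html

Answer: html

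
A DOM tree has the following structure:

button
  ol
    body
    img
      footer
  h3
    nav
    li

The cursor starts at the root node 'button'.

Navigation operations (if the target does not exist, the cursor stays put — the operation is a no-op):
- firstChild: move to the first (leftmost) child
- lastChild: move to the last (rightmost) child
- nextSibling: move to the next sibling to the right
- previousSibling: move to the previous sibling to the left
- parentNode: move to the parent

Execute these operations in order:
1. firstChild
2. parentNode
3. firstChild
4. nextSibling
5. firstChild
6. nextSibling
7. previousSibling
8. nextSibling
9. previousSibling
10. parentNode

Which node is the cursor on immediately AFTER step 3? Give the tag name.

Answer: ol

Derivation:
After 1 (firstChild): ol
After 2 (parentNode): button
After 3 (firstChild): ol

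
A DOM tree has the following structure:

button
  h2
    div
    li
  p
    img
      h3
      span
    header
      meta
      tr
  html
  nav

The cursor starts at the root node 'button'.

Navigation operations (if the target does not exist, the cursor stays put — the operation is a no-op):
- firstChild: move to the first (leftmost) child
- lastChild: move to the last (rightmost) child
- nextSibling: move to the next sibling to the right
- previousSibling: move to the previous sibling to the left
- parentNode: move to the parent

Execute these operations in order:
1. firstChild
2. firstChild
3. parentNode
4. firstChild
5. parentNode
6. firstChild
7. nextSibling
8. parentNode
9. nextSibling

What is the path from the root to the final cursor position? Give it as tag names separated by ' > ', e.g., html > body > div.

After 1 (firstChild): h2
After 2 (firstChild): div
After 3 (parentNode): h2
After 4 (firstChild): div
After 5 (parentNode): h2
After 6 (firstChild): div
After 7 (nextSibling): li
After 8 (parentNode): h2
After 9 (nextSibling): p

Answer: button > p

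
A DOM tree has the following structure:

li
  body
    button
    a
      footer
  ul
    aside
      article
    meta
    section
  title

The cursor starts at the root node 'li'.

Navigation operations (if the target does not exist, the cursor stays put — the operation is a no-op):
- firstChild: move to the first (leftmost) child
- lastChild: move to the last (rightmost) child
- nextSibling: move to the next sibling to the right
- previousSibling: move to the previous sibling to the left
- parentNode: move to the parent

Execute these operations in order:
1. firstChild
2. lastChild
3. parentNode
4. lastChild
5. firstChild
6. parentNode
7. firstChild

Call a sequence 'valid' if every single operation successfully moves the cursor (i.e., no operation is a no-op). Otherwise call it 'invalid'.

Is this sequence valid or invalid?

Answer: valid

Derivation:
After 1 (firstChild): body
After 2 (lastChild): a
After 3 (parentNode): body
After 4 (lastChild): a
After 5 (firstChild): footer
After 6 (parentNode): a
After 7 (firstChild): footer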